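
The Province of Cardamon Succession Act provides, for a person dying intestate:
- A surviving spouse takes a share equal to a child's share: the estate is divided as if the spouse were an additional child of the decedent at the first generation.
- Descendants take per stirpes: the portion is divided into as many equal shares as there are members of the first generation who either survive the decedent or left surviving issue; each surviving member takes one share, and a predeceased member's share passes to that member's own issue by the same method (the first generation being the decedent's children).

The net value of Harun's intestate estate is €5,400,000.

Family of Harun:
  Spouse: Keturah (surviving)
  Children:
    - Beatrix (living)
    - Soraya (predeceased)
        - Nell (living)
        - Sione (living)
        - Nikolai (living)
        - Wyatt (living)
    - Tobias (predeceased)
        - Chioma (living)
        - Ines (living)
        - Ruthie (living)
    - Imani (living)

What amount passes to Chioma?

Chioma receives €360,000.

The spouse counts as an additional share at the children's level, so there are 5 primary shares of €1,080,000. Keturah takes one such share (€1,080,000).
The children's combined portion (€4,320,000) is divided into 4 shares of €1,080,000: Beatrix and Imani each take €1,080,000; Soraya's €1,080,000 share passes to Soraya's issue; Tobias's €1,080,000 share passes to Tobias's issue.
Soraya's share (€1,080,000) is divided into 4 shares of €270,000: Nell, Sione, Nikolai, and Wyatt each take €270,000.
Tobias's share (€1,080,000) is divided into 3 shares of €360,000: Chioma, Ines, and Ruthie each take €360,000.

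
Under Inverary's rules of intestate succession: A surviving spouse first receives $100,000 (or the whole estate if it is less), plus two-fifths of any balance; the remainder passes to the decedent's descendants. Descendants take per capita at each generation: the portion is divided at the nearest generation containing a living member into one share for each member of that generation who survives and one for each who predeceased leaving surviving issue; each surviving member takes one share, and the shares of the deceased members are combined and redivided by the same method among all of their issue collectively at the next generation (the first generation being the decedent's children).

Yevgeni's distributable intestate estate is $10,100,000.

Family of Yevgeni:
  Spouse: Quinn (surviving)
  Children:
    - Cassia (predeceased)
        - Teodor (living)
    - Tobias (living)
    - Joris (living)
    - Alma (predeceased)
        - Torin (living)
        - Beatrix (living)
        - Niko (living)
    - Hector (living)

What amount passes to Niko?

Quinn first takes $100,000, leaving a balance of $10,000,000. Quinn then takes two-fifths of the balance ($4,000,000), for a total of $4,100,000. The remaining $6,000,000 passes to the descendants.
The descendants' portion ($6,000,000) is divided at the children's generation into 5 shares of $1,200,000. Tobias, Joris, and Hector each take $1,200,000. The 2 shares of the deceased (Cassia and Alma) are combined into a pool of $2,400,000.
That pool ($2,400,000) is divided at the grandchildren's generation equally among Teodor, Torin, Beatrix, and Niko: $600,000 each.

Niko receives $600,000.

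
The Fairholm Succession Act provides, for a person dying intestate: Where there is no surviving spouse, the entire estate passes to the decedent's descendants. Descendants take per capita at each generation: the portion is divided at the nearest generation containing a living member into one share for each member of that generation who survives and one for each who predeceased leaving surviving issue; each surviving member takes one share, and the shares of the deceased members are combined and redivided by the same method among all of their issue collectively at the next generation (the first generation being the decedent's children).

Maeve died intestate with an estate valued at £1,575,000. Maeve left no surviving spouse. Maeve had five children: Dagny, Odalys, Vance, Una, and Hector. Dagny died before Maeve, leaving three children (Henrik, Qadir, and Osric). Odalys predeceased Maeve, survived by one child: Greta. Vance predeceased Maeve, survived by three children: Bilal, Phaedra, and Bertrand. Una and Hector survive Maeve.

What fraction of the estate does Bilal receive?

Bilal receives 3/35 of the estate.

The entire £1,575,000 passes to the descendants.
That amount (£1,575,000) is divided at the children's generation into 5 shares of £315,000. Una and Hector each take £315,000. The 3 shares of the deceased (Dagny, Odalys, and Vance) are combined into a pool of £945,000.
That pool (£945,000) is divided at the grandchildren's generation equally among Henrik, Qadir, Osric, Greta, Bilal, Phaedra, and Bertrand: £135,000 each.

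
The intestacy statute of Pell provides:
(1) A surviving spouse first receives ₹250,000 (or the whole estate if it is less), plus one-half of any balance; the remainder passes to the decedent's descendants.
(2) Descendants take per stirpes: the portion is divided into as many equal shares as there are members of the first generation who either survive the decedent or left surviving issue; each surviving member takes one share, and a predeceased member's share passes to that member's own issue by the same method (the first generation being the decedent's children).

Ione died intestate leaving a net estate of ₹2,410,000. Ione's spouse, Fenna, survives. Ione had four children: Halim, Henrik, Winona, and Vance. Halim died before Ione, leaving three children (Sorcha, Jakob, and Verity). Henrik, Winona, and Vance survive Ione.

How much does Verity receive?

Fenna first takes ₹250,000, leaving a balance of ₹2,160,000. Fenna then takes one-half of the balance (₹1,080,000), for a total of ₹1,330,000. The remaining ₹1,080,000 passes to the descendants.
The descendants' portion (₹1,080,000) is divided into 4 shares of ₹270,000: Henrik, Winona, and Vance each take ₹270,000; Halim's ₹270,000 share passes to Halim's issue.
Halim's share (₹270,000) is divided into 3 shares of ₹90,000: Sorcha, Jakob, and Verity each take ₹90,000.

Verity receives ₹90,000.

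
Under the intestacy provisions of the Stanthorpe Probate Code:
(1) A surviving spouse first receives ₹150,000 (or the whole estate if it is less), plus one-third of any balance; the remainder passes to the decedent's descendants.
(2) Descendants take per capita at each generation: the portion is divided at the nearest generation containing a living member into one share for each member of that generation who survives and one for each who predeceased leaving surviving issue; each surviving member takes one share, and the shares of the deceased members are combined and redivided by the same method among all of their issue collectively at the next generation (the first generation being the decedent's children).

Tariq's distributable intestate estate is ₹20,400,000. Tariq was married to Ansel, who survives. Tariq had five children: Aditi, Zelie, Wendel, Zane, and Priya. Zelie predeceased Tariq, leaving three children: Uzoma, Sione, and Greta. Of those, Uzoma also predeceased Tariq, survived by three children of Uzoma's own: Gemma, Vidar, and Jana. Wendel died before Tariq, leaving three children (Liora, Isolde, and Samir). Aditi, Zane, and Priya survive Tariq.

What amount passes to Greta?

Greta receives ₹900,000.

Ansel first takes ₹150,000, leaving a balance of ₹20,250,000. Ansel then takes one-third of the balance (₹6,750,000), for a total of ₹6,900,000. The remaining ₹13,500,000 passes to the descendants.
The descendants' portion (₹13,500,000) is divided at the children's generation into 5 shares of ₹2,700,000. Aditi, Zane, and Priya each take ₹2,700,000. The 2 shares of the deceased (Zelie and Wendel) are combined into a pool of ₹5,400,000.
That pool (₹5,400,000) is divided at the grandchildren's generation into 6 shares of ₹900,000. Sione, Greta, Liora, Isolde, and Samir each take ₹900,000. The remaining share for the deceased Uzoma (₹900,000) is carried to the next generation.
That pool (₹900,000) is divided at the great-grandchildren's generation equally among Gemma, Vidar, and Jana: ₹300,000 each.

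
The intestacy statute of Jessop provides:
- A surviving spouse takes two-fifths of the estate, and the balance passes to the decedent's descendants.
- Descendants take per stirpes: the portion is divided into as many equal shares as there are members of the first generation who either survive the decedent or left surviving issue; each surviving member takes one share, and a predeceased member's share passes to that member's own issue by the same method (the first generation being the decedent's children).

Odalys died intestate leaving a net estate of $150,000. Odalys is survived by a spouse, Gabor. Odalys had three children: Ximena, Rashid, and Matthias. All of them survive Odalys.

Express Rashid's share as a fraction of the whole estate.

Gabor takes two-fifths of $150,000 = $60,000. The remaining $90,000 passes to the descendants.
The descendants' portion ($90,000) is divided into 3 shares of $30,000: Ximena, Rashid, and Matthias each take $30,000.

Rashid receives 1/5 of the estate.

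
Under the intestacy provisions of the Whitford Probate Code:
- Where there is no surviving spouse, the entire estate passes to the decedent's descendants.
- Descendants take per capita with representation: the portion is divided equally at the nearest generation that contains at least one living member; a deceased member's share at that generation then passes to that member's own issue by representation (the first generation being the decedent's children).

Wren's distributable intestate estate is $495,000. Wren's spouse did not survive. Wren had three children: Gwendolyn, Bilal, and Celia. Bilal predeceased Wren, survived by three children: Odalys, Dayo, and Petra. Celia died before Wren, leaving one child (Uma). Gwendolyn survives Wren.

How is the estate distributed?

The entire $495,000 passes to the descendants.
That amount ($495,000) is divided into 3 shares of $165,000: Gwendolyn takes $165,000; Bilal's $165,000 share passes to Bilal's issue; Celia's $165,000 share passes to Celia's issue.
Bilal's share ($165,000) is divided into 3 shares of $55,000: Odalys, Dayo, and Petra each take $55,000.
Celia's share ($165,000) passes entirely to Uma.

Gwendolyn: $165,000; Odalys: $55,000; Dayo: $55,000; Petra: $55,000; Uma: $165,000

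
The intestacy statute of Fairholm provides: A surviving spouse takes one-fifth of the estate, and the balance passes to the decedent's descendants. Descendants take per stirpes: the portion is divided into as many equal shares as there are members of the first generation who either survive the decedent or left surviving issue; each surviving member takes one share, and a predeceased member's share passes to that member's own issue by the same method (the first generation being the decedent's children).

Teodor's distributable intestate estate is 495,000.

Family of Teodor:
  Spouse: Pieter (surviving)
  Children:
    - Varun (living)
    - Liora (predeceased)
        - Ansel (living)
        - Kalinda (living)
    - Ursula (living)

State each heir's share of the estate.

Pieter: 99,000; Varun: 132,000; Ansel: 66,000; Kalinda: 66,000; Ursula: 132,000

Pieter takes one-fifth of 495,000 = 99,000. The remaining 396,000 passes to the descendants.
The descendants' portion (396,000) is divided into 3 shares of 132,000: Varun and Ursula each take 132,000; Liora's 132,000 share passes to Liora's issue.
Liora's share (132,000) is divided into 2 shares of 66,000: Ansel and Kalinda each take 66,000.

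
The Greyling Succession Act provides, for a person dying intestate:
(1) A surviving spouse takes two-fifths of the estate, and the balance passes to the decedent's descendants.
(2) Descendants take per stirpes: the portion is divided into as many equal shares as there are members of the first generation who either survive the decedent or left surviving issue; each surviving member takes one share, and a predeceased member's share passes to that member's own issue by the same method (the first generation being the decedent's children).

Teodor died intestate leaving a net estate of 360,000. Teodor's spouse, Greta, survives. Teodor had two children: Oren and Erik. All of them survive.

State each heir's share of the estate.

Greta takes two-fifths of 360,000 = 144,000. The remaining 216,000 passes to the descendants.
The descendants' portion (216,000) is divided into 2 shares of 108,000: Oren and Erik each take 108,000.

Greta: 144,000; Oren: 108,000; Erik: 108,000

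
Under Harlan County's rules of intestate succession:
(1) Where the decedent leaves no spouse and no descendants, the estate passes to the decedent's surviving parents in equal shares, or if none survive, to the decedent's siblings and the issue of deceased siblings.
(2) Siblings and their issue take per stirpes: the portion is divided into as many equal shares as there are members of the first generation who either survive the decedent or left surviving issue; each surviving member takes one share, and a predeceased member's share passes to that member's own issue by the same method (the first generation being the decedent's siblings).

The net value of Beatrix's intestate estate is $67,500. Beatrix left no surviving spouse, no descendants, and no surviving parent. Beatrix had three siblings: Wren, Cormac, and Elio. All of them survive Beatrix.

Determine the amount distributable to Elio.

Elio receives $22,500.

The entire $67,500 passes to the siblings and their issue.
That amount ($67,500) is divided into 3 shares of $22,500: Wren, Cormac, and Elio each take $22,500.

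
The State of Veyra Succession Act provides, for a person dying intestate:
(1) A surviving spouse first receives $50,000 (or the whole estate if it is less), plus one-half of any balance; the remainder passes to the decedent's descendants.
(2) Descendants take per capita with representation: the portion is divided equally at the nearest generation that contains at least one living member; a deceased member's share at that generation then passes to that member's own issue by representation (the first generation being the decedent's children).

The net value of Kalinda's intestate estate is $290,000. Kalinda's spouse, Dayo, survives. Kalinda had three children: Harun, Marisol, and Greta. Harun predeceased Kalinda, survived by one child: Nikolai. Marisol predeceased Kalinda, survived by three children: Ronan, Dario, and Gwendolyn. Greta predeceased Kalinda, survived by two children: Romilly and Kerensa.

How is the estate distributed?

Dayo: $170,000; Nikolai: $20,000; Ronan: $20,000; Dario: $20,000; Gwendolyn: $20,000; Romilly: $20,000; Kerensa: $20,000

Dayo first takes $50,000, leaving a balance of $240,000. Dayo then takes one-half of the balance ($120,000), for a total of $170,000. The remaining $120,000 passes to the descendants.
No child survives, so the initial division is made at the grandchildren's generation.
The descendants' portion ($120,000) is divided into 6 shares of $20,000: Nikolai, Ronan, Dario, Gwendolyn, Romilly, and Kerensa each take $20,000.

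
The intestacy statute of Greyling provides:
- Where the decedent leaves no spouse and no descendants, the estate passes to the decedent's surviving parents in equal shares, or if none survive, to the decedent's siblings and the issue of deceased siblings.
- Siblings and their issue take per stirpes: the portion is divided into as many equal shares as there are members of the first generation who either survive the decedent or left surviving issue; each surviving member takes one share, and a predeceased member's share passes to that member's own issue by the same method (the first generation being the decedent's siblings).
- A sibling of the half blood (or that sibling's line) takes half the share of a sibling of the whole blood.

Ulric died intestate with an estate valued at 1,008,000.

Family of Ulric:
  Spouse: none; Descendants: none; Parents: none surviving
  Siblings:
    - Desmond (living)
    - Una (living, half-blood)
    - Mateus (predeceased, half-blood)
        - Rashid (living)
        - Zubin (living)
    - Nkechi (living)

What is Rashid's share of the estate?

Rashid receives 84,000.

The entire 1,008,000 passes to the siblings and their issue.
Counting each half-blood sibling's line as half a unit, there are 3 units in 1,008,000, so one unit is 336,000. Whole-blood lines (Desmond and Nkechi) take 336,000 each; half-blood lines (Una and Mateus) take 168,000 each.
Mateus's share (168,000) is divided into 2 shares of 84,000: Rashid and Zubin each take 84,000.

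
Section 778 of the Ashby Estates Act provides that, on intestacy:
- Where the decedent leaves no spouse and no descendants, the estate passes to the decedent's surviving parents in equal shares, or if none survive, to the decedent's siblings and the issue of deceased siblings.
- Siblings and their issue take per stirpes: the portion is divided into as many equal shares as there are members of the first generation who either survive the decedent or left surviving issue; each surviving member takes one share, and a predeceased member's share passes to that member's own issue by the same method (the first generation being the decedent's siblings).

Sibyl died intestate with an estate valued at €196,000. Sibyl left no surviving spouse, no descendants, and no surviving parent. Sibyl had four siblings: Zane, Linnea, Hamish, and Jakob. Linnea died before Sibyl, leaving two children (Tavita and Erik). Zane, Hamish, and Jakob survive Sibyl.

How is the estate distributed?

Zane: €49,000; Tavita: €24,500; Erik: €24,500; Hamish: €49,000; Jakob: €49,000

The entire €196,000 passes to the siblings and their issue.
That amount (€196,000) is divided into 4 shares of €49,000: Zane, Hamish, and Jakob each take €49,000; Linnea's €49,000 share passes to Linnea's issue.
Linnea's share (€49,000) is divided into 2 shares of €24,500: Tavita and Erik each take €24,500.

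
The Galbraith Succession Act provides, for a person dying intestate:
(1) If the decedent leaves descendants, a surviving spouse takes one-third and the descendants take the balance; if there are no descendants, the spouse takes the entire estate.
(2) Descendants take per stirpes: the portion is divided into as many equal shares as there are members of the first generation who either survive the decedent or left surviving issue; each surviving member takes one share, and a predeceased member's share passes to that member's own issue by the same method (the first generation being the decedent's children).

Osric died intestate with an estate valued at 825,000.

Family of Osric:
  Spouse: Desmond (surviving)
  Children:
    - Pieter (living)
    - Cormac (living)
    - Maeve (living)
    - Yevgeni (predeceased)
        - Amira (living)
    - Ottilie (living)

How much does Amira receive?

Amira receives 110,000.

Desmond takes one-third of 825,000 = 275,000. The remaining 550,000 passes to the descendants.
The descendants' portion (550,000) is divided into 5 shares of 110,000: Pieter, Cormac, Maeve, and Ottilie each take 110,000; Yevgeni's 110,000 share passes to Yevgeni's issue.
Yevgeni's share (110,000) passes entirely to Amira.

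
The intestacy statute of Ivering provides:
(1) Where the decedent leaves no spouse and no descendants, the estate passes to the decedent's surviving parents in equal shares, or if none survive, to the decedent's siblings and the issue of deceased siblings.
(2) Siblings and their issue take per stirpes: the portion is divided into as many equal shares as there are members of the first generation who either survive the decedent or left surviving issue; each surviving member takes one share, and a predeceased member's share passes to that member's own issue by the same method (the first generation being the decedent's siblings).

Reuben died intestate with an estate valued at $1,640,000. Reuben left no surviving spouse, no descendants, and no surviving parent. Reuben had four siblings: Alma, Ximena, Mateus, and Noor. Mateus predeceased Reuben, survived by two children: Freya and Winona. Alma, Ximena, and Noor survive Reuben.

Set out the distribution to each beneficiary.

The entire $1,640,000 passes to the siblings and their issue.
That amount ($1,640,000) is divided into 4 shares of $410,000: Alma, Ximena, and Noor each take $410,000; Mateus's $410,000 share passes to Mateus's issue.
Mateus's share ($410,000) is divided into 2 shares of $205,000: Freya and Winona each take $205,000.

Alma: $410,000; Ximena: $410,000; Freya: $205,000; Winona: $205,000; Noor: $410,000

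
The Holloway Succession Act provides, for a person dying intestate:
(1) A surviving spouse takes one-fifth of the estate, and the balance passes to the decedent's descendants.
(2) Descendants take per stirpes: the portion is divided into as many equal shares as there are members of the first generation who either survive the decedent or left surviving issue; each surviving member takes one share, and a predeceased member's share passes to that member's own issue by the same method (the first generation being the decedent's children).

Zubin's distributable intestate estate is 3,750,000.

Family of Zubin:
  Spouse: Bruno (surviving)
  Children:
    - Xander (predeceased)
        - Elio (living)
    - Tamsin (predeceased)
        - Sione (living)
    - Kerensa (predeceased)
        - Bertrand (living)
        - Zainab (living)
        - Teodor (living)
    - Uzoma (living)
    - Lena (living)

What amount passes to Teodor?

Bruno takes one-fifth of 3,750,000 = 750,000. The remaining 3,000,000 passes to the descendants.
The descendants' portion (3,000,000) is divided into 5 shares of 600,000: Uzoma and Lena each take 600,000; Xander's 600,000 share passes to Xander's issue; Tamsin's 600,000 share passes to Tamsin's issue; Kerensa's 600,000 share passes to Kerensa's issue.
Xander's share (600,000) passes entirely to Elio.
Tamsin's share (600,000) passes entirely to Sione.
Kerensa's share (600,000) is divided into 3 shares of 200,000: Bertrand, Zainab, and Teodor each take 200,000.

Teodor receives 200,000.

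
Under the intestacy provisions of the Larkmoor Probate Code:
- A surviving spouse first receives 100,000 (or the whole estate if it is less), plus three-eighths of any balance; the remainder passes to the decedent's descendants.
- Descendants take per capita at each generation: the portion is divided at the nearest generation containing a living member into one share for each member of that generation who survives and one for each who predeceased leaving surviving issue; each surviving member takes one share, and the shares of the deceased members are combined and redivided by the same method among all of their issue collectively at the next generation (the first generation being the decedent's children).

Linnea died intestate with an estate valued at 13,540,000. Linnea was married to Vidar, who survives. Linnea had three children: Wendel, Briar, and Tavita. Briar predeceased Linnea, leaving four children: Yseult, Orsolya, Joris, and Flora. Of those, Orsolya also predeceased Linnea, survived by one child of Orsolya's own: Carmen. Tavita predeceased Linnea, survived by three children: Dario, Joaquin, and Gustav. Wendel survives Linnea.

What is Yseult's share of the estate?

Vidar first takes 100,000, leaving a balance of 13,440,000. Vidar then takes three-eighths of the balance (5,040,000), for a total of 5,140,000. The remaining 8,400,000 passes to the descendants.
The descendants' portion (8,400,000) is divided at the children's generation into 3 shares of 2,800,000. Wendel takes 2,800,000. The 2 shares of the deceased (Briar and Tavita) are combined into a pool of 5,600,000.
That pool (5,600,000) is divided at the grandchildren's generation into 7 shares of 800,000. Yseult, Joris, Flora, Dario, Joaquin, and Gustav each take 800,000. The remaining share for the deceased Orsolya (800,000) is carried to the next generation.
That pool (800,000) passes entirely to Carmen, the sole taker at the great-grandchildren's generation.

Yseult receives 800,000.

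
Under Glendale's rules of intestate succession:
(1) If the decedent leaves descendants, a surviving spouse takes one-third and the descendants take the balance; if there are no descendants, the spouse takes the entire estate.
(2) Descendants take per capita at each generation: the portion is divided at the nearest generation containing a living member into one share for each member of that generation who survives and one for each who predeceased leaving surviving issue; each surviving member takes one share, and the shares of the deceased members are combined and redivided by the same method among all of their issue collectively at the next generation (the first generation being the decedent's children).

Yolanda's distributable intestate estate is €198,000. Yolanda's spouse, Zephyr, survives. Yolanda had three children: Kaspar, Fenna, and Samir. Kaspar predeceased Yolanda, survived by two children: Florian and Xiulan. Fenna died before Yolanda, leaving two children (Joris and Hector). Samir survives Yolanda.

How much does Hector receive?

Zephyr takes one-third of €198,000 = €66,000. The remaining €132,000 passes to the descendants.
The descendants' portion (€132,000) is divided at the children's generation into 3 shares of €44,000. Samir takes €44,000. The 2 shares of the deceased (Kaspar and Fenna) are combined into a pool of €88,000.
That pool (€88,000) is divided at the grandchildren's generation equally among Florian, Xiulan, Joris, and Hector: €22,000 each.

Hector receives €22,000.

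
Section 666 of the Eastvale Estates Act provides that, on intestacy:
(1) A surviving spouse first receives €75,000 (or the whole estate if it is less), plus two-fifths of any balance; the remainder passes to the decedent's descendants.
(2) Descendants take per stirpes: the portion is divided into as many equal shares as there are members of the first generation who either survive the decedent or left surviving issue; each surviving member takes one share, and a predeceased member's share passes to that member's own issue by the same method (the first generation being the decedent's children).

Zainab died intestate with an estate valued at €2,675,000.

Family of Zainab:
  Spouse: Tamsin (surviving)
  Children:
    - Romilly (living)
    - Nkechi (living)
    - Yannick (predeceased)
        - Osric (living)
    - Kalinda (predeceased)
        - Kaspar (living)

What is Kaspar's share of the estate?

Tamsin first takes €75,000, leaving a balance of €2,600,000. Tamsin then takes two-fifths of the balance (€1,040,000), for a total of €1,115,000. The remaining €1,560,000 passes to the descendants.
The descendants' portion (€1,560,000) is divided into 4 shares of €390,000: Romilly and Nkechi each take €390,000; Yannick's €390,000 share passes to Yannick's issue; Kalinda's €390,000 share passes to Kalinda's issue.
Yannick's share (€390,000) passes entirely to Osric.
Kalinda's share (€390,000) passes entirely to Kaspar.

Kaspar receives €390,000.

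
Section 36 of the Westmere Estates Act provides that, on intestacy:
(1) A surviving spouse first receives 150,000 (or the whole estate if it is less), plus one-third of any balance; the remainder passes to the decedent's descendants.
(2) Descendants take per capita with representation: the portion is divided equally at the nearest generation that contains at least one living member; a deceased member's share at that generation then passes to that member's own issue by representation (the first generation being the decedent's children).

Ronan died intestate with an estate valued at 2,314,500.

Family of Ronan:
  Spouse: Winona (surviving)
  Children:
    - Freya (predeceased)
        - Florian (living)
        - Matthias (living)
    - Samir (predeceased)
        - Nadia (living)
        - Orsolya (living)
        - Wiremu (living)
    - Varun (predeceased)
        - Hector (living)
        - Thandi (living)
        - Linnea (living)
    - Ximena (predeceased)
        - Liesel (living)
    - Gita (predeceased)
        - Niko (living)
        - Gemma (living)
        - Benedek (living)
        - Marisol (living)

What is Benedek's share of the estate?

Winona first takes 150,000, leaving a balance of 2,164,500. Winona then takes one-third of the balance (721,500), for a total of 871,500. The remaining 1,443,000 passes to the descendants.
No child survives, so the initial division is made at the grandchildren's generation.
The descendants' portion (1,443,000) is divided into 13 shares of 111,000: Florian, Matthias, Nadia, Orsolya, Wiremu, Hector, Thandi, Linnea, Liesel, Niko, Gemma, Benedek, and Marisol each take 111,000.

Benedek receives 111,000.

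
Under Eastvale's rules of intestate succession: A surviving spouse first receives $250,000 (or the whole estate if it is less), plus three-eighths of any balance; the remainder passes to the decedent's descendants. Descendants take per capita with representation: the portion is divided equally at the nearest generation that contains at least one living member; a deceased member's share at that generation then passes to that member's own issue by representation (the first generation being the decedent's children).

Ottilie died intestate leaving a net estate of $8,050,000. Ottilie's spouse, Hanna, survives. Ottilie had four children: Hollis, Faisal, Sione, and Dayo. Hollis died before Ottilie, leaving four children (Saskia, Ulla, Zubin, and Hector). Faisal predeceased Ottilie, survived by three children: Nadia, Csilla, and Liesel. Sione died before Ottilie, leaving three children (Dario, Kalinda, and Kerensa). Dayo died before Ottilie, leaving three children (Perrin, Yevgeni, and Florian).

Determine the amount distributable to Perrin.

Perrin receives $375,000.

Hanna first takes $250,000, leaving a balance of $7,800,000. Hanna then takes three-eighths of the balance ($2,925,000), for a total of $3,175,000. The remaining $4,875,000 passes to the descendants.
No child survives, so the initial division is made at the grandchildren's generation.
The descendants' portion ($4,875,000) is divided into 13 shares of $375,000: Saskia, Ulla, Zubin, Hector, Nadia, Csilla, Liesel, Dario, Kalinda, Kerensa, Perrin, Yevgeni, and Florian each take $375,000.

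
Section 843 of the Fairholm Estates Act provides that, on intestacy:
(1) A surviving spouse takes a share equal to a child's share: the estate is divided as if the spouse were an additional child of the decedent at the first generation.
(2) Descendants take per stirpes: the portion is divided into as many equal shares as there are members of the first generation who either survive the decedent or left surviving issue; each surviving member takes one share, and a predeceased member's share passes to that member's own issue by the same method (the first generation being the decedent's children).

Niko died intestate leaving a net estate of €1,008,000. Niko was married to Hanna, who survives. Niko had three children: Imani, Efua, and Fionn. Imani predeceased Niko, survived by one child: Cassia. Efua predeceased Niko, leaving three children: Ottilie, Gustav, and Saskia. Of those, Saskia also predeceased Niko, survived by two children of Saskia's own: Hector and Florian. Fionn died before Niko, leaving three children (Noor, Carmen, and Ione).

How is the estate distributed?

The spouse counts as an additional share at the children's level, so there are 4 primary shares of €252,000. Hanna takes one such share (€252,000).
The children's combined portion (€756,000) is divided into 3 shares of €252,000: Imani's €252,000 share passes to Imani's issue; Efua's €252,000 share passes to Efua's issue; Fionn's €252,000 share passes to Fionn's issue.
Imani's share (€252,000) passes entirely to Cassia.
Efua's share (€252,000) is divided into 3 shares of €84,000: Ottilie and Gustav each take €84,000; Saskia's €84,000 share passes to Saskia's issue.
Saskia's share (€84,000) is divided into 2 shares of €42,000: Hector and Florian each take €42,000.
Fionn's share (€252,000) is divided into 3 shares of €84,000: Noor, Carmen, and Ione each take €84,000.

Hanna: €252,000; Cassia: €252,000; Ottilie: €84,000; Gustav: €84,000; Hector: €42,000; Florian: €42,000; Noor: €84,000; Carmen: €84,000; Ione: €84,000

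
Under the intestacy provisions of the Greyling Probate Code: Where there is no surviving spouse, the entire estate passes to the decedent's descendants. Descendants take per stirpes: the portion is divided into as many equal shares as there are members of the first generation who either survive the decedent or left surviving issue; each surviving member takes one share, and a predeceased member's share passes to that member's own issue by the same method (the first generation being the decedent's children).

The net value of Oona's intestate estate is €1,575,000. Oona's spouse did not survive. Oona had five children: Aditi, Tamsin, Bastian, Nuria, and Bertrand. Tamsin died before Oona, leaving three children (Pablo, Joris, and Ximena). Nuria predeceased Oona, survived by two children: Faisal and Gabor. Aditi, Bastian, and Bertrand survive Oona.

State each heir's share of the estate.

Aditi: €315,000; Pablo: €105,000; Joris: €105,000; Ximena: €105,000; Bastian: €315,000; Faisal: €157,500; Gabor: €157,500; Bertrand: €315,000

The entire €1,575,000 passes to the descendants.
That amount (€1,575,000) is divided into 5 shares of €315,000: Aditi, Bastian, and Bertrand each take €315,000; Tamsin's €315,000 share passes to Tamsin's issue; Nuria's €315,000 share passes to Nuria's issue.
Tamsin's share (€315,000) is divided into 3 shares of €105,000: Pablo, Joris, and Ximena each take €105,000.
Nuria's share (€315,000) is divided into 2 shares of €157,500: Faisal and Gabor each take €157,500.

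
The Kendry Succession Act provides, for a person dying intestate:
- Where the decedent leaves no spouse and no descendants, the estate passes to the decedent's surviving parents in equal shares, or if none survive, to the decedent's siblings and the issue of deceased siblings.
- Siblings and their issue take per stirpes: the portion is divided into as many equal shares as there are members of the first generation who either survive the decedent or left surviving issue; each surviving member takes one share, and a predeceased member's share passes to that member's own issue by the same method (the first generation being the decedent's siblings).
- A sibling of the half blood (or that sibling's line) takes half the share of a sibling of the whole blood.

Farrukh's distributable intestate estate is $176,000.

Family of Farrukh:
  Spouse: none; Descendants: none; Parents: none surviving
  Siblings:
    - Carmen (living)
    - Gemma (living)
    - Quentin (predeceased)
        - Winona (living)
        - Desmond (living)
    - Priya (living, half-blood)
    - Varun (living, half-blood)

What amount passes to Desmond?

Desmond receives $22,000.

The entire $176,000 passes to the siblings and their issue.
Counting each half-blood sibling's line as half a unit, there are 4 units in $176,000, so one unit is $44,000. Whole-blood lines (Carmen, Gemma, and Quentin) take $44,000 each; half-blood lines (Priya and Varun) take $22,000 each.
Quentin's share ($44,000) is divided into 2 shares of $22,000: Winona and Desmond each take $22,000.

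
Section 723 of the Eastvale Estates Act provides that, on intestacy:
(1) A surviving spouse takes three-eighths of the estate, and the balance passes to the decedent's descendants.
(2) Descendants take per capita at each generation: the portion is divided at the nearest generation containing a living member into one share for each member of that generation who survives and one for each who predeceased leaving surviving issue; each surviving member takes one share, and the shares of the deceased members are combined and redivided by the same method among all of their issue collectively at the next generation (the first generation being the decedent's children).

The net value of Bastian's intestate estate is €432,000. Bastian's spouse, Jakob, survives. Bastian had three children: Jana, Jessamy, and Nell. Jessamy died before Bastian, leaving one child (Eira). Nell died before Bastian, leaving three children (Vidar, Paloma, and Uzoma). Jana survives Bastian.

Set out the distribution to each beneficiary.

Jakob: €162,000; Jana: €90,000; Eira: €45,000; Vidar: €45,000; Paloma: €45,000; Uzoma: €45,000

Jakob takes three-eighths of €432,000 = €162,000. The remaining €270,000 passes to the descendants.
The descendants' portion (€270,000) is divided at the children's generation into 3 shares of €90,000. Jana takes €90,000. The 2 shares of the deceased (Jessamy and Nell) are combined into a pool of €180,000.
That pool (€180,000) is divided at the grandchildren's generation equally among Eira, Vidar, Paloma, and Uzoma: €45,000 each.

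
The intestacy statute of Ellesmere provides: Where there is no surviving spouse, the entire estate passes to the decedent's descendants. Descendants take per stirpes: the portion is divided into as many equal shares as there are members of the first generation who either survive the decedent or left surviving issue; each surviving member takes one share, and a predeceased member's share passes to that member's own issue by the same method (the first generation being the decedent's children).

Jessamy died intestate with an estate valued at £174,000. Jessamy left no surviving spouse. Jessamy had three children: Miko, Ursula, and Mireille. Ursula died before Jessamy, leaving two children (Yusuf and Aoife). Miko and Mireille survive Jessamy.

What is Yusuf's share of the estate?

Yusuf receives £29,000.

The entire £174,000 passes to the descendants.
That amount (£174,000) is divided into 3 shares of £58,000: Miko and Mireille each take £58,000; Ursula's £58,000 share passes to Ursula's issue.
Ursula's share (£58,000) is divided into 2 shares of £29,000: Yusuf and Aoife each take £29,000.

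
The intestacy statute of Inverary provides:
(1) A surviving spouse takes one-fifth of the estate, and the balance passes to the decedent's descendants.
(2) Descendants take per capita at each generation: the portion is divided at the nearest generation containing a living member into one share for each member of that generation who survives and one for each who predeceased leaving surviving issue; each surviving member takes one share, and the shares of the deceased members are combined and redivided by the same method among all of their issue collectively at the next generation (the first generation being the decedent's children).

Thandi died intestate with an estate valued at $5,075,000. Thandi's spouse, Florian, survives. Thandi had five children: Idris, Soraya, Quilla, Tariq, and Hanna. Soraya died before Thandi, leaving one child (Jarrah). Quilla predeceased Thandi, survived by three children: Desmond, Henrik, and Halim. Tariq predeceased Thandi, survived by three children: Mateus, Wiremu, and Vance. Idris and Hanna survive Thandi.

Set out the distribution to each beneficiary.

Florian: $1,015,000; Idris: $812,000; Jarrah: $348,000; Desmond: $348,000; Henrik: $348,000; Halim: $348,000; Mateus: $348,000; Wiremu: $348,000; Vance: $348,000; Hanna: $812,000

Florian takes one-fifth of $5,075,000 = $1,015,000. The remaining $4,060,000 passes to the descendants.
The descendants' portion ($4,060,000) is divided at the children's generation into 5 shares of $812,000. Idris and Hanna each take $812,000. The 3 shares of the deceased (Soraya, Quilla, and Tariq) are combined into a pool of $2,436,000.
That pool ($2,436,000) is divided at the grandchildren's generation equally among Jarrah, Desmond, Henrik, Halim, Mateus, Wiremu, and Vance: $348,000 each.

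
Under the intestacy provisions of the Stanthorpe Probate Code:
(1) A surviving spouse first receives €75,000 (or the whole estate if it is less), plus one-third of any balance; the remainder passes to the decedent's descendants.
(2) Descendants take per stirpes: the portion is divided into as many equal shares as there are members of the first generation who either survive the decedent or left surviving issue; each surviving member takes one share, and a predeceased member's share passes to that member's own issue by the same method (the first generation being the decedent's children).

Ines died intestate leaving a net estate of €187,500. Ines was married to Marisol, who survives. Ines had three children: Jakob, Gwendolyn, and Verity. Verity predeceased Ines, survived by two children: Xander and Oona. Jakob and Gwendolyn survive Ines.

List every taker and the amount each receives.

Marisol first takes €75,000, leaving a balance of €112,500. Marisol then takes one-third of the balance (€37,500), for a total of €112,500. The remaining €75,000 passes to the descendants.
The descendants' portion (€75,000) is divided into 3 shares of €25,000: Jakob and Gwendolyn each take €25,000; Verity's €25,000 share passes to Verity's issue.
Verity's share (€25,000) is divided into 2 shares of €12,500: Xander and Oona each take €12,500.

Marisol: €112,500; Jakob: €25,000; Gwendolyn: €25,000; Xander: €12,500; Oona: €12,500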